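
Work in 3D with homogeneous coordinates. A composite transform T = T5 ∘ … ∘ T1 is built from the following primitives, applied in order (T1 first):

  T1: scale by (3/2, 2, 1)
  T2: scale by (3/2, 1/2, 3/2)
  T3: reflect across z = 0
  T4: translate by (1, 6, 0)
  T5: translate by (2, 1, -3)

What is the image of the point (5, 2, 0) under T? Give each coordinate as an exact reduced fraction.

T1 scale by (3/2, 2, 1): (5, 2, 0) → (15/2, 4, 0)
T2 scale by (3/2, 1/2, 3/2): (15/2, 4, 0) → (45/4, 2, 0)
T3 reflect across z = 0: (45/4, 2, 0) → (45/4, 2, 0)
T4 translate by (1, 6, 0): (45/4, 2, 0) → (49/4, 8, 0)
T5 translate by (2, 1, -3): (49/4, 8, 0) → (57/4, 9, -3)

T(p) = (57/4, 9, -3)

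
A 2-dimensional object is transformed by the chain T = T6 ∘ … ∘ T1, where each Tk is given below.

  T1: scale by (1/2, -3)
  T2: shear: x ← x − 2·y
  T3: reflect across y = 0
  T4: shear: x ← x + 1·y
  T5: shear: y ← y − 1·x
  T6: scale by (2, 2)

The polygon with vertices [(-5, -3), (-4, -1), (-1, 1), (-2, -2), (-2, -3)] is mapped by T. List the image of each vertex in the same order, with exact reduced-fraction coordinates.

T1 scale by (1/2, -3): (-5, -3) → (-5/2, 9); (-4, -1) → (-2, 3); (-1, 1) → (-1/2, -3); (-2, -2) → (-1, 6); (-2, -3) → (-1, 9)
T2 shear: x ← x − 2·y: (-5/2, 9) → (-41/2, 9); (-2, 3) → (-8, 3); (-1/2, -3) → (11/2, -3); (-1, 6) → (-13, 6); (-1, 9) → (-19, 9)
T3 reflect across y = 0: (-41/2, 9) → (-41/2, -9); (-8, 3) → (-8, -3); (11/2, -3) → (11/2, 3); (-13, 6) → (-13, -6); (-19, 9) → (-19, -9)
T4 shear: x ← x + 1·y: (-41/2, -9) → (-59/2, -9); (-8, -3) → (-11, -3); (11/2, 3) → (17/2, 3); (-13, -6) → (-19, -6); (-19, -9) → (-28, -9)
T5 shear: y ← y − 1·x: (-59/2, -9) → (-59/2, 41/2); (-11, -3) → (-11, 8); (17/2, 3) → (17/2, -11/2); (-19, -6) → (-19, 13); (-28, -9) → (-28, 19)
T6 scale by (2, 2): (-59/2, 41/2) → (-59, 41); (-11, 8) → (-22, 16); (17/2, -11/2) → (17, -11); (-19, 13) → (-38, 26); (-28, 19) → (-56, 38)

image vertices: (-59, 41), (-22, 16), (17, -11), (-38, 26), (-56, 38)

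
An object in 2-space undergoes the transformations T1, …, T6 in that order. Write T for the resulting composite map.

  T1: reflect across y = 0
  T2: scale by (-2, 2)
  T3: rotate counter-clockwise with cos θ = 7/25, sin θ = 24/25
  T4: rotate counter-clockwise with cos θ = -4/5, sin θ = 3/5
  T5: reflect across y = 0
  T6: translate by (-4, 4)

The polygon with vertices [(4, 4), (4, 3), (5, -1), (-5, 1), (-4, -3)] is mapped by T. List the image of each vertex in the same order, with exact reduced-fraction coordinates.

image vertices: (-12/5, -36/5), (-6/5, -28/5), (26/5, -2/5), (-66/5, 42/5), (-34/5, 68/5)

T1 reflect across y = 0: (4, 4) → (4, -4); (4, 3) → (4, -3); (5, -1) → (5, 1); (-5, 1) → (-5, -1); (-4, -3) → (-4, 3)
T2 scale by (-2, 2): (4, -4) → (-8, -8); (4, -3) → (-8, -6); (5, 1) → (-10, 2); (-5, -1) → (10, -2); (-4, 3) → (8, 6)
T3 rotate counter-clockwise with cos θ = 7/25, sin θ = 24/25: (-8, -8) → (136/25, -248/25); (-8, -6) → (88/25, -234/25); (-10, 2) → (-118/25, -226/25); (10, -2) → (118/25, 226/25); (8, 6) → (-88/25, 234/25)
T4 rotate counter-clockwise with cos θ = -4/5, sin θ = 3/5: (136/25, -248/25) → (8/5, 56/5); (88/25, -234/25) → (14/5, 48/5); (-118/25, -226/25) → (46/5, 22/5); (118/25, 226/25) → (-46/5, -22/5); (-88/25, 234/25) → (-14/5, -48/5)
T5 reflect across y = 0: (8/5, 56/5) → (8/5, -56/5); (14/5, 48/5) → (14/5, -48/5); (46/5, 22/5) → (46/5, -22/5); (-46/5, -22/5) → (-46/5, 22/5); (-14/5, -48/5) → (-14/5, 48/5)
T6 translate by (-4, 4): (8/5, -56/5) → (-12/5, -36/5); (14/5, -48/5) → (-6/5, -28/5); (46/5, -22/5) → (26/5, -2/5); (-46/5, 22/5) → (-66/5, 42/5); (-14/5, 48/5) → (-34/5, 68/5)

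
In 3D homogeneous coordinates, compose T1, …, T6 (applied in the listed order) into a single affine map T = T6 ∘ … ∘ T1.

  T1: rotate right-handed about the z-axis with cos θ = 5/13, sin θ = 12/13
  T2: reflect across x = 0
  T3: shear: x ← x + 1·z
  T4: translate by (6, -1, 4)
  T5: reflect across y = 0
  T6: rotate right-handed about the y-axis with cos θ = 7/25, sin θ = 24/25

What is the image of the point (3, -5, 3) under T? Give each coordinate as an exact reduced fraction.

T1 rotate right-handed about the z-axis with cos θ = 5/13, sin θ = 12/13: (3, -5, 3) → (75/13, 11/13, 3)
T2 reflect across x = 0: (75/13, 11/13, 3) → (-75/13, 11/13, 3)
T3 shear: x ← x + 1·z: (-75/13, 11/13, 3) → (-36/13, 11/13, 3)
T4 translate by (6, -1, 4): (-36/13, 11/13, 3) → (42/13, -2/13, 7)
T5 reflect across y = 0: (42/13, -2/13, 7) → (42/13, 2/13, 7)
T6 rotate right-handed about the y-axis with cos θ = 7/25, sin θ = 24/25: (42/13, 2/13, 7) → (2478/325, 2/13, -371/325)

T(p) = (2478/325, 2/13, -371/325)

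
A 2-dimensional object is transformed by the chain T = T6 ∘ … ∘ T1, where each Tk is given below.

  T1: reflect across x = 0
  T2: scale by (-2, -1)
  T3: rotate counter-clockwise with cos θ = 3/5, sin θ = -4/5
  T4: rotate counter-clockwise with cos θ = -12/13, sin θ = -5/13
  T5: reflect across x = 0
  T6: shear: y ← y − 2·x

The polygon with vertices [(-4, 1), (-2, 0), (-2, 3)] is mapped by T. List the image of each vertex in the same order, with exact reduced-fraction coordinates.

T1 reflect across x = 0: (-4, 1) → (4, 1); (-2, 0) → (2, 0); (-2, 3) → (2, 3)
T2 scale by (-2, -1): (4, 1) → (-8, -1); (2, 0) → (-4, 0); (2, 3) → (-4, -3)
T3 rotate counter-clockwise with cos θ = 3/5, sin θ = -4/5: (-8, -1) → (-28/5, 29/5); (-4, 0) → (-12/5, 16/5); (-4, -3) → (-24/5, 7/5)
T4 rotate counter-clockwise with cos θ = -12/13, sin θ = -5/13: (-28/5, 29/5) → (37/5, -16/5); (-12/5, 16/5) → (224/65, -132/65); (-24/5, 7/5) → (323/65, 36/65)
T5 reflect across x = 0: (37/5, -16/5) → (-37/5, -16/5); (224/65, -132/65) → (-224/65, -132/65); (323/65, 36/65) → (-323/65, 36/65)
T6 shear: y ← y − 2·x: (-37/5, -16/5) → (-37/5, 58/5); (-224/65, -132/65) → (-224/65, 316/65); (-323/65, 36/65) → (-323/65, 682/65)

image vertices: (-37/5, 58/5), (-224/65, 316/65), (-323/65, 682/65)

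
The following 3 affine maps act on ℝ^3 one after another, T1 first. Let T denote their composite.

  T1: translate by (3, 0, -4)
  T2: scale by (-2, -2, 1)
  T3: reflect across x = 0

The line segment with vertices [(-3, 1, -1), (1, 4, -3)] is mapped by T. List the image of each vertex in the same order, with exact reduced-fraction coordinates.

T1 translate by (3, 0, -4): (-3, 1, -1) → (0, 1, -5); (1, 4, -3) → (4, 4, -7)
T2 scale by (-2, -2, 1): (0, 1, -5) → (0, -2, -5); (4, 4, -7) → (-8, -8, -7)
T3 reflect across x = 0: (0, -2, -5) → (0, -2, -5); (-8, -8, -7) → (8, -8, -7)

image vertices: (0, -2, -5), (8, -8, -7)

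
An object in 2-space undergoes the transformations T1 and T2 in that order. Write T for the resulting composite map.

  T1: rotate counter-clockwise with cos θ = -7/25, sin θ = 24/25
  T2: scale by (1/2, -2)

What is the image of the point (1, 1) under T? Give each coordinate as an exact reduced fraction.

T1 rotate counter-clockwise with cos θ = -7/25, sin θ = 24/25: (1, 1) → (-31/25, 17/25)
T2 scale by (1/2, -2): (-31/25, 17/25) → (-31/50, -34/25)

T(p) = (-31/50, -34/25)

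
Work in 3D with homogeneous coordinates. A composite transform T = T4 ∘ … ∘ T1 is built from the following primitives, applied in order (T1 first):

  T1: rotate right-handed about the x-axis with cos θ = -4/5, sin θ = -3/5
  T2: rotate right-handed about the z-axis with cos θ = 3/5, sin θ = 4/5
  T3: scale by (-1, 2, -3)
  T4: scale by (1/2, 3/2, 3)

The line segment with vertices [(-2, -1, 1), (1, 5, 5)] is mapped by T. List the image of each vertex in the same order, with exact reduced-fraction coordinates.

T1 rotate right-handed about the x-axis with cos θ = -4/5, sin θ = -3/5: (-2, -1, 1) → (-2, 7/5, -1/5); (1, 5, 5) → (1, -1, -7)
T2 rotate right-handed about the z-axis with cos θ = 3/5, sin θ = 4/5: (-2, 7/5, -1/5) → (-58/25, -19/25, -1/5); (1, -1, -7) → (7/5, 1/5, -7)
T3 scale by (-1, 2, -3): (-58/25, -19/25, -1/5) → (58/25, -38/25, 3/5); (7/5, 1/5, -7) → (-7/5, 2/5, 21)
T4 scale by (1/2, 3/2, 3): (58/25, -38/25, 3/5) → (29/25, -57/25, 9/5); (-7/5, 2/5, 21) → (-7/10, 3/5, 63)

image vertices: (29/25, -57/25, 9/5), (-7/10, 3/5, 63)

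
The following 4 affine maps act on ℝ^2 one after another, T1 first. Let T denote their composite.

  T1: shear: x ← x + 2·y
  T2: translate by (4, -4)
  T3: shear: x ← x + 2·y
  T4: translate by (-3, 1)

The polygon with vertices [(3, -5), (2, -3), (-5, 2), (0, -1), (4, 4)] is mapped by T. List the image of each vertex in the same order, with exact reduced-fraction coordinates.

T1 shear: x ← x + 2·y: (3, -5) → (-7, -5); (2, -3) → (-4, -3); (-5, 2) → (-1, 2); (0, -1) → (-2, -1); (4, 4) → (12, 4)
T2 translate by (4, -4): (-7, -5) → (-3, -9); (-4, -3) → (0, -7); (-1, 2) → (3, -2); (-2, -1) → (2, -5); (12, 4) → (16, 0)
T3 shear: x ← x + 2·y: (-3, -9) → (-21, -9); (0, -7) → (-14, -7); (3, -2) → (-1, -2); (2, -5) → (-8, -5); (16, 0) → (16, 0)
T4 translate by (-3, 1): (-21, -9) → (-24, -8); (-14, -7) → (-17, -6); (-1, -2) → (-4, -1); (-8, -5) → (-11, -4); (16, 0) → (13, 1)

image vertices: (-24, -8), (-17, -6), (-4, -1), (-11, -4), (13, 1)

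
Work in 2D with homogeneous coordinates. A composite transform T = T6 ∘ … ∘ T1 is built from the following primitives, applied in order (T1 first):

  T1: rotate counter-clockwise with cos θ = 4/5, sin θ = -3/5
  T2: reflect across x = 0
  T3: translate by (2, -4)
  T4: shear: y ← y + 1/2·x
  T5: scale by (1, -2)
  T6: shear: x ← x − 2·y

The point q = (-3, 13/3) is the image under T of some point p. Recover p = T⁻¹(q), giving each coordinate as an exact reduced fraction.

T1 = [4/5 3/5 0; -3/5 4/5 0; 0 0 1]
T2·T1 = [-4/5 -3/5 0; -3/5 4/5 0; 0 0 1]
T3·…·T1 = [-4/5 -3/5 2; -3/5 4/5 -4; 0 0 1]
T4·…·T1 = [-4/5 -3/5 2; -1 1/2 -3; 0 0 1]
T5·…·T1 = [-4/5 -3/5 2; 2 -1 6; 0 0 1]
T6·…·T1 = [-24/5 7/5 -10; 2 -1 6; 0 0 1]
det M = 2; M⁻¹ = [-1/2 -7/10 -4/5; -1 -12/5 22/5; 0 0 1]
M⁻¹ · (-3, 13/3)ᵀ = (-7/3, -3)ᵀ

p = (-7/3, -3)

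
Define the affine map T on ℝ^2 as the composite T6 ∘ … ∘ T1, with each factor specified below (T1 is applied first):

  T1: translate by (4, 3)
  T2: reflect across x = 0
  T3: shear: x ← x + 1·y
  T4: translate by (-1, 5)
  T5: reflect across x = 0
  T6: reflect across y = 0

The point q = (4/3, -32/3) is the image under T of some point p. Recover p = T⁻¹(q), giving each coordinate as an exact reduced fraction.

T1 = [1 0 4; 0 1 3; 0 0 1]
T2·T1 = [-1 0 -4; 0 1 3; 0 0 1]
T3·…·T1 = [-1 1 -1; 0 1 3; 0 0 1]
T4·…·T1 = [-1 1 -2; 0 1 8; 0 0 1]
T5·…·T1 = [1 -1 2; 0 1 8; 0 0 1]
T6·…·T1 = [1 -1 2; 0 -1 -8; 0 0 1]
det M = -1; M⁻¹ = [1 -1 -10; 0 -1 -8; 0 0 1]
M⁻¹ · (4/3, -32/3)ᵀ = (2, 8/3)ᵀ

p = (2, 8/3)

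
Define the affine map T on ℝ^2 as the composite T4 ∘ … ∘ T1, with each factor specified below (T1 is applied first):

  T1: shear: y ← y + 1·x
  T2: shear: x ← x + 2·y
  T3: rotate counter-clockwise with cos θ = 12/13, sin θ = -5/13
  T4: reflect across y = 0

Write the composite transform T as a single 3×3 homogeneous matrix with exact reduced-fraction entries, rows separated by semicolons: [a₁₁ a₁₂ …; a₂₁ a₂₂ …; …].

T = [41/13 29/13 0; 3/13 -2/13 0; 0 0 1]

T1 = [1 0 0; 1 1 0; 0 0 1]
T2·T1 = [3 2 0; 1 1 0; 0 0 1]
T3·…·T1 = [41/13 29/13 0; -3/13 2/13 0; 0 0 1]
T4·…·T1 = [41/13 29/13 0; 3/13 -2/13 0; 0 0 1]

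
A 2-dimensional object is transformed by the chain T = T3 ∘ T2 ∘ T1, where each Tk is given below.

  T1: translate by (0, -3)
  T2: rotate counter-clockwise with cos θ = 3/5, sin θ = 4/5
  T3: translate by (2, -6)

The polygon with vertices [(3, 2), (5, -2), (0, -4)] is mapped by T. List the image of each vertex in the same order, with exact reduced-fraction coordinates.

image vertices: (23/5, -21/5), (9, -5), (38/5, -51/5)

T1 translate by (0, -3): (3, 2) → (3, -1); (5, -2) → (5, -5); (0, -4) → (0, -7)
T2 rotate counter-clockwise with cos θ = 3/5, sin θ = 4/5: (3, -1) → (13/5, 9/5); (5, -5) → (7, 1); (0, -7) → (28/5, -21/5)
T3 translate by (2, -6): (13/5, 9/5) → (23/5, -21/5); (7, 1) → (9, -5); (28/5, -21/5) → (38/5, -51/5)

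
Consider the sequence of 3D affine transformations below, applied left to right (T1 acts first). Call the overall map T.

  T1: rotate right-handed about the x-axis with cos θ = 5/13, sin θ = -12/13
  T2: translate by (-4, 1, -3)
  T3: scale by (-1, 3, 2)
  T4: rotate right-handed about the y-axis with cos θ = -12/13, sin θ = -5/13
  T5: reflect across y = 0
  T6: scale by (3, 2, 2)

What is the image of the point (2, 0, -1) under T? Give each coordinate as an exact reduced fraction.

T1 rotate right-handed about the x-axis with cos θ = 5/13, sin θ = -12/13: (2, 0, -1) → (2, -12/13, -5/13)
T2 translate by (-4, 1, -3): (2, -12/13, -5/13) → (-2, 1/13, -44/13)
T3 scale by (-1, 3, 2): (-2, 1/13, -44/13) → (2, 3/13, -88/13)
T4 rotate right-handed about the y-axis with cos θ = -12/13, sin θ = -5/13: (2, 3/13, -88/13) → (128/169, 3/13, 1186/169)
T5 reflect across y = 0: (128/169, 3/13, 1186/169) → (128/169, -3/13, 1186/169)
T6 scale by (3, 2, 2): (128/169, -3/13, 1186/169) → (384/169, -6/13, 2372/169)

T(p) = (384/169, -6/13, 2372/169)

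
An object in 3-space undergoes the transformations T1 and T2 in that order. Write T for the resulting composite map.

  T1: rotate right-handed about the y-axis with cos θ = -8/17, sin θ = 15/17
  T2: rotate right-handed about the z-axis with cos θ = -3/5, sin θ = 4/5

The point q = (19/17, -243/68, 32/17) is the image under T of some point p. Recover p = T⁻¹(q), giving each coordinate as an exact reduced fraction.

T1 = [-8/17 0 15/17 0; 0 1 0 0; -15/17 0 -8/17 0; 0 0 0 1]
T2·T1 = [24/85 -4/5 -9/17 0; -32/85 -3/5 12/17 0; -15/17 0 -8/17 0; 0 0 0 1]
det M = 1; M⁻¹ = [24/85 -32/85 -15/17 0; -4/5 -3/5 0 0; -9/17 12/17 -8/17 0; 0 0 0 1]
M⁻¹ · (19/17, -243/68, 32/17)ᵀ = (0, 5/4, -4)ᵀ

p = (0, 5/4, -4)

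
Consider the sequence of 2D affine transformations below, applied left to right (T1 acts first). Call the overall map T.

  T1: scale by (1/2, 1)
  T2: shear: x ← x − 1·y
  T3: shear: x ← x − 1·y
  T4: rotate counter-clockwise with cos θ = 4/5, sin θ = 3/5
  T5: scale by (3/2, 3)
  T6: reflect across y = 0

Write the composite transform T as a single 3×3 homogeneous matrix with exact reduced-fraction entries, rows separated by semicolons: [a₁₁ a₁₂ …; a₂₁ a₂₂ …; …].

T1 = [1/2 0 0; 0 1 0; 0 0 1]
T2·T1 = [1/2 -1 0; 0 1 0; 0 0 1]
T3·…·T1 = [1/2 -2 0; 0 1 0; 0 0 1]
T4·…·T1 = [2/5 -11/5 0; 3/10 -2/5 0; 0 0 1]
T5·…·T1 = [3/5 -33/10 0; 9/10 -6/5 0; 0 0 1]
T6·…·T1 = [3/5 -33/10 0; -9/10 6/5 0; 0 0 1]

T = [3/5 -33/10 0; -9/10 6/5 0; 0 0 1]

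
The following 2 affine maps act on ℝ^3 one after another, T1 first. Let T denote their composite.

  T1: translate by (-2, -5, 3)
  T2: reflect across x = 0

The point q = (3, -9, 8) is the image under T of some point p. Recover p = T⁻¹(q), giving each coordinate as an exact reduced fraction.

p = (-1, -4, 5)

T1 = [1 0 0 -2; 0 1 0 -5; 0 0 1 3; 0 0 0 1]
T2·T1 = [-1 0 0 2; 0 1 0 -5; 0 0 1 3; 0 0 0 1]
det M = -1; M⁻¹ = [-1 0 0 2; 0 1 0 5; 0 0 1 -3; 0 0 0 1]
M⁻¹ · (3, -9, 8)ᵀ = (-1, -4, 5)ᵀ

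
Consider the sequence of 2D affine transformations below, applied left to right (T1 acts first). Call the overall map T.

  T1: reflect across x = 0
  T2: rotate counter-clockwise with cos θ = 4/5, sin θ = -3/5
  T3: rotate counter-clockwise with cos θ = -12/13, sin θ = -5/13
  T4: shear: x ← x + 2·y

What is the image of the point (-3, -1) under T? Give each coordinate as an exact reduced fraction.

T1 reflect across x = 0: (-3, -1) → (3, -1)
T2 rotate counter-clockwise with cos θ = 4/5, sin θ = -3/5: (3, -1) → (9/5, -13/5)
T3 rotate counter-clockwise with cos θ = -12/13, sin θ = -5/13: (9/5, -13/5) → (-173/65, 111/65)
T4 shear: x ← x + 2·y: (-173/65, 111/65) → (49/65, 111/65)

T(p) = (49/65, 111/65)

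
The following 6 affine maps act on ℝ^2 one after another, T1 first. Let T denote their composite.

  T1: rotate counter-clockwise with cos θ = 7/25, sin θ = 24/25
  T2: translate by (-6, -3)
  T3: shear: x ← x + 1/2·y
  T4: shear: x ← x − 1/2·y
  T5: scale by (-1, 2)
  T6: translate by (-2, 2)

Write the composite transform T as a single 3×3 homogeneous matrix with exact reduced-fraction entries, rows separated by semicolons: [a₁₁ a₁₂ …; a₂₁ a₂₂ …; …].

T = [-7/25 24/25 4; 48/25 14/25 -4; 0 0 1]

T1 = [7/25 -24/25 0; 24/25 7/25 0; 0 0 1]
T2·T1 = [7/25 -24/25 -6; 24/25 7/25 -3; 0 0 1]
T3·…·T1 = [19/25 -41/50 -15/2; 24/25 7/25 -3; 0 0 1]
T4·…·T1 = [7/25 -24/25 -6; 24/25 7/25 -3; 0 0 1]
T5·…·T1 = [-7/25 24/25 6; 48/25 14/25 -6; 0 0 1]
T6·…·T1 = [-7/25 24/25 4; 48/25 14/25 -4; 0 0 1]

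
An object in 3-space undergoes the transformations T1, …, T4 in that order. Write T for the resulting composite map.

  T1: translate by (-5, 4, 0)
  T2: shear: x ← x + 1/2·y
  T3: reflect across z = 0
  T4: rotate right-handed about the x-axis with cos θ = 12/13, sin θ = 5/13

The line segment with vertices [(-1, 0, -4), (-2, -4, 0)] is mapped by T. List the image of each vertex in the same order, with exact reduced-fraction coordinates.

T1 translate by (-5, 4, 0): (-1, 0, -4) → (-6, 4, -4); (-2, -4, 0) → (-7, 0, 0)
T2 shear: x ← x + 1/2·y: (-6, 4, -4) → (-4, 4, -4); (-7, 0, 0) → (-7, 0, 0)
T3 reflect across z = 0: (-4, 4, -4) → (-4, 4, 4); (-7, 0, 0) → (-7, 0, 0)
T4 rotate right-handed about the x-axis with cos θ = 12/13, sin θ = 5/13: (-4, 4, 4) → (-4, 28/13, 68/13); (-7, 0, 0) → (-7, 0, 0)

image vertices: (-4, 28/13, 68/13), (-7, 0, 0)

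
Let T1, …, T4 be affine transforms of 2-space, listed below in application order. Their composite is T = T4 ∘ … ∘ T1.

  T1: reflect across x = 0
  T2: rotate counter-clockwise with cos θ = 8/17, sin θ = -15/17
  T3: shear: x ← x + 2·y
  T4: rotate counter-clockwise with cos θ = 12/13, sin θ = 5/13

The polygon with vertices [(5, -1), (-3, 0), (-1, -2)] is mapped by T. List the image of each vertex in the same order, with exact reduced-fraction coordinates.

T1 reflect across x = 0: (5, -1) → (-5, -1); (-3, 0) → (3, 0); (-1, -2) → (1, -2)
T2 rotate counter-clockwise with cos θ = 8/17, sin θ = -15/17: (-5, -1) → (-55/17, 67/17); (3, 0) → (24/17, -45/17); (1, -2) → (-22/17, -31/17)
T3 shear: x ← x + 2·y: (-55/17, 67/17) → (79/17, 67/17); (24/17, -45/17) → (-66/17, -45/17); (-22/17, -31/17) → (-84/17, -31/17)
T4 rotate counter-clockwise with cos θ = 12/13, sin θ = 5/13: (79/17, 67/17) → (613/221, 1199/221); (-66/17, -45/17) → (-567/221, -870/221); (-84/17, -31/17) → (-853/221, -792/221)

image vertices: (613/221, 1199/221), (-567/221, -870/221), (-853/221, -792/221)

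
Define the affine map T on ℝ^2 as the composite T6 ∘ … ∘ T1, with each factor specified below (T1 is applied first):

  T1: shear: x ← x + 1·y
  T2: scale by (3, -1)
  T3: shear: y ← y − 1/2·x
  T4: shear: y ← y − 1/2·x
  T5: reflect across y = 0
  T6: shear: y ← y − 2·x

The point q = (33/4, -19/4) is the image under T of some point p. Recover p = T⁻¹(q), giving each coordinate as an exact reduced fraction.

p = (-3/4, 7/2)

T1 = [1 1 0; 0 1 0; 0 0 1]
T2·T1 = [3 3 0; 0 -1 0; 0 0 1]
T3·…·T1 = [3 3 0; -3/2 -5/2 0; 0 0 1]
T4·…·T1 = [3 3 0; -3 -4 0; 0 0 1]
T5·…·T1 = [3 3 0; 3 4 0; 0 0 1]
T6·…·T1 = [3 3 0; -3 -2 0; 0 0 1]
det M = 3; M⁻¹ = [-2/3 -1 0; 1 1 0; 0 0 1]
M⁻¹ · (33/4, -19/4)ᵀ = (-3/4, 7/2)ᵀ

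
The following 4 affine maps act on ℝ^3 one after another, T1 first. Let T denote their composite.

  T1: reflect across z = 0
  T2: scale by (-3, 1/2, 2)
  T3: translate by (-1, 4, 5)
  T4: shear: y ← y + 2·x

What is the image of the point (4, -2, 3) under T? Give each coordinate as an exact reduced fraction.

T1 reflect across z = 0: (4, -2, 3) → (4, -2, -3)
T2 scale by (-3, 1/2, 2): (4, -2, -3) → (-12, -1, -6)
T3 translate by (-1, 4, 5): (-12, -1, -6) → (-13, 3, -1)
T4 shear: y ← y + 2·x: (-13, 3, -1) → (-13, -23, -1)

T(p) = (-13, -23, -1)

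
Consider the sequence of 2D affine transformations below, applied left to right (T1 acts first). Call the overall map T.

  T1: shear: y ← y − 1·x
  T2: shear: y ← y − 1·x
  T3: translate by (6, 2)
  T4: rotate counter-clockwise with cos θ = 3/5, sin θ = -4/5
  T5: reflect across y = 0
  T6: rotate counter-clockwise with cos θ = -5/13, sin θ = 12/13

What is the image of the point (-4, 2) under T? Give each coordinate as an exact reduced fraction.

T(p) = (66/65, 788/65)

T1 shear: y ← y − 1·x: (-4, 2) → (-4, 6)
T2 shear: y ← y − 1·x: (-4, 6) → (-4, 10)
T3 translate by (6, 2): (-4, 10) → (2, 12)
T4 rotate counter-clockwise with cos θ = 3/5, sin θ = -4/5: (2, 12) → (54/5, 28/5)
T5 reflect across y = 0: (54/5, 28/5) → (54/5, -28/5)
T6 rotate counter-clockwise with cos θ = -5/13, sin θ = 12/13: (54/5, -28/5) → (66/65, 788/65)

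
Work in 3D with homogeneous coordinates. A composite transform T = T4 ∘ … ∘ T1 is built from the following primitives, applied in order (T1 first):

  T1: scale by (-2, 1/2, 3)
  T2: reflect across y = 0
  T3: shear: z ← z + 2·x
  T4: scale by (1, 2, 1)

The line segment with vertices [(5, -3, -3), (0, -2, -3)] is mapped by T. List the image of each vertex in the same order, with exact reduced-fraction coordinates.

image vertices: (-10, 3, -29), (0, 2, -9)

T1 scale by (-2, 1/2, 3): (5, -3, -3) → (-10, -3/2, -9); (0, -2, -3) → (0, -1, -9)
T2 reflect across y = 0: (-10, -3/2, -9) → (-10, 3/2, -9); (0, -1, -9) → (0, 1, -9)
T3 shear: z ← z + 2·x: (-10, 3/2, -9) → (-10, 3/2, -29); (0, 1, -9) → (0, 1, -9)
T4 scale by (1, 2, 1): (-10, 3/2, -29) → (-10, 3, -29); (0, 1, -9) → (0, 2, -9)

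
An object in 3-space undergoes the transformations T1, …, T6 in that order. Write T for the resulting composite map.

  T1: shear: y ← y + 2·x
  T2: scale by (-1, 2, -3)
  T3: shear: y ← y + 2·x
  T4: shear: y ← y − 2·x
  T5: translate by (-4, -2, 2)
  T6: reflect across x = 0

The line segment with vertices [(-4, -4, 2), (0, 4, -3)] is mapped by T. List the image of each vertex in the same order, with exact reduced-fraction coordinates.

T1 shear: y ← y + 2·x: (-4, -4, 2) → (-4, -12, 2); (0, 4, -3) → (0, 4, -3)
T2 scale by (-1, 2, -3): (-4, -12, 2) → (4, -24, -6); (0, 4, -3) → (0, 8, 9)
T3 shear: y ← y + 2·x: (4, -24, -6) → (4, -16, -6); (0, 8, 9) → (0, 8, 9)
T4 shear: y ← y − 2·x: (4, -16, -6) → (4, -24, -6); (0, 8, 9) → (0, 8, 9)
T5 translate by (-4, -2, 2): (4, -24, -6) → (0, -26, -4); (0, 8, 9) → (-4, 6, 11)
T6 reflect across x = 0: (0, -26, -4) → (0, -26, -4); (-4, 6, 11) → (4, 6, 11)

image vertices: (0, -26, -4), (4, 6, 11)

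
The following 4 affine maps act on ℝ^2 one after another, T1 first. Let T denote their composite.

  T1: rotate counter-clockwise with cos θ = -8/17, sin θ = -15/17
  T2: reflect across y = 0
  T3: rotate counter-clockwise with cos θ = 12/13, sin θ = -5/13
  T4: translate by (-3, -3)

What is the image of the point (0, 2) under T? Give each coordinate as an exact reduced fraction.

T1 rotate counter-clockwise with cos θ = -8/17, sin θ = -15/17: (0, 2) → (30/17, -16/17)
T2 reflect across y = 0: (30/17, -16/17) → (30/17, 16/17)
T3 rotate counter-clockwise with cos θ = 12/13, sin θ = -5/13: (30/17, 16/17) → (440/221, 42/221)
T4 translate by (-3, -3): (440/221, 42/221) → (-223/221, -621/221)

T(p) = (-223/221, -621/221)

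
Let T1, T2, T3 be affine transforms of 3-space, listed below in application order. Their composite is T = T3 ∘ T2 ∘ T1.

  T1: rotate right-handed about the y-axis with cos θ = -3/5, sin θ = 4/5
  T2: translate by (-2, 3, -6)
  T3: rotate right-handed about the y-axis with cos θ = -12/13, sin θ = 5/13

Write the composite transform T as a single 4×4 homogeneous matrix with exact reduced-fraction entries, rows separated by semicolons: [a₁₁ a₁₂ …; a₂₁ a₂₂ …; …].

T = [16/65 0 -63/65 -6/13; 0 1 0 3; 63/65 0 16/65 82/13; 0 0 0 1]

T1 = [-3/5 0 4/5 0; 0 1 0 0; -4/5 0 -3/5 0; 0 0 0 1]
T2·T1 = [-3/5 0 4/5 -2; 0 1 0 3; -4/5 0 -3/5 -6; 0 0 0 1]
T3·…·T1 = [16/65 0 -63/65 -6/13; 0 1 0 3; 63/65 0 16/65 82/13; 0 0 0 1]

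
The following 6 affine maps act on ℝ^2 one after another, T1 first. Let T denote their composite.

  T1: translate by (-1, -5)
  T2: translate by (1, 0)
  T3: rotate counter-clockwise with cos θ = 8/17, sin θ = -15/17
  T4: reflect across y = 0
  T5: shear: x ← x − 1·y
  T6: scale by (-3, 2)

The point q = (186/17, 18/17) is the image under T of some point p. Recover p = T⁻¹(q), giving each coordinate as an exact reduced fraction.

T1 = [1 0 -1; 0 1 -5; 0 0 1]
T2·T1 = [1 0 0; 0 1 -5; 0 0 1]
T3·…·T1 = [8/17 15/17 -75/17; -15/17 8/17 -40/17; 0 0 1]
T4·…·T1 = [8/17 15/17 -75/17; 15/17 -8/17 40/17; 0 0 1]
T5·…·T1 = [-7/17 23/17 -115/17; 15/17 -8/17 40/17; 0 0 1]
T6·…·T1 = [21/17 -69/17 345/17; 30/17 -16/17 80/17; 0 0 1]
det M = 6; M⁻¹ = [-8/51 23/34 0; -5/17 7/34 5; 0 0 1]
M⁻¹ · (186/17, 18/17)ᵀ = (-1, 2)ᵀ

p = (-1, 2)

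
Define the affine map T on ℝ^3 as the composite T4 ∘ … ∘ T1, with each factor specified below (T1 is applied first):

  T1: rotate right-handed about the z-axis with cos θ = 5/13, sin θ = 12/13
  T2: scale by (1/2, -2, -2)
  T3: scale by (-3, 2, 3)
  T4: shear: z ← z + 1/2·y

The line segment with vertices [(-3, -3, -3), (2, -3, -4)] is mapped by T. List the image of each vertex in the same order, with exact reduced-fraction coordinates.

T1 rotate right-handed about the z-axis with cos θ = 5/13, sin θ = 12/13: (-3, -3, -3) → (21/13, -51/13, -3); (2, -3, -4) → (46/13, 9/13, -4)
T2 scale by (1/2, -2, -2): (21/13, -51/13, -3) → (21/26, 102/13, 6); (46/13, 9/13, -4) → (23/13, -18/13, 8)
T3 scale by (-3, 2, 3): (21/26, 102/13, 6) → (-63/26, 204/13, 18); (23/13, -18/13, 8) → (-69/13, -36/13, 24)
T4 shear: z ← z + 1/2·y: (-63/26, 204/13, 18) → (-63/26, 204/13, 336/13); (-69/13, -36/13, 24) → (-69/13, -36/13, 294/13)

image vertices: (-63/26, 204/13, 336/13), (-69/13, -36/13, 294/13)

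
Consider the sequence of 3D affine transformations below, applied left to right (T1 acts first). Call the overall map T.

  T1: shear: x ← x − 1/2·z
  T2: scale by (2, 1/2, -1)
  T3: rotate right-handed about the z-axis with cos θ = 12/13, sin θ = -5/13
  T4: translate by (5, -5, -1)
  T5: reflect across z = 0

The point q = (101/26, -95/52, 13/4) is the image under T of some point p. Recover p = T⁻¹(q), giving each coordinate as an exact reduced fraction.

T1 = [1 0 -1/2 0; 0 1 0 0; 0 0 1 0; 0 0 0 1]
T2·T1 = [2 0 -1 0; 0 1/2 0 0; 0 0 -1 0; 0 0 0 1]
T3·…·T1 = [24/13 5/26 -12/13 0; -10/13 6/13 5/13 0; 0 0 -1 0; 0 0 0 1]
T4·…·T1 = [24/13 5/26 -12/13 5; -10/13 6/13 5/13 -5; 0 0 -1 -1; 0 0 0 1]
T5·…·T1 = [24/13 5/26 -12/13 5; -10/13 6/13 5/13 -5; 0 0 1 1; 0 0 0 1]
det M = 1; M⁻¹ = [6/13 -5/26 1/2 -49/13; 10/13 24/13 0 70/13; 0 0 1 -1; 0 0 0 1]
M⁻¹ · (101/26, -95/52, 13/4)ᵀ = (0, 5, 9/4)ᵀ

p = (0, 5, 9/4)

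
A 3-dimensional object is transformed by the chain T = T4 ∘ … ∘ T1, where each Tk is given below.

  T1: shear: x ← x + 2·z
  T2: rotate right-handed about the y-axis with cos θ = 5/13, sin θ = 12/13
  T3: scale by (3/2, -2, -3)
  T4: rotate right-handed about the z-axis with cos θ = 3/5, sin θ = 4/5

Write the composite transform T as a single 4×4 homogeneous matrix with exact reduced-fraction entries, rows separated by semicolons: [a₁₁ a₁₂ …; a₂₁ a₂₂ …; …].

T1 = [1 0 2 0; 0 1 0 0; 0 0 1 0; 0 0 0 1]
T2·T1 = [5/13 0 22/13 0; 0 1 0 0; -12/13 0 -19/13 0; 0 0 0 1]
T3·…·T1 = [15/26 0 33/13 0; 0 -2 0 0; 36/13 0 57/13 0; 0 0 0 1]
T4·…·T1 = [9/26 8/5 99/65 0; 6/13 -6/5 132/65 0; 36/13 0 57/13 0; 0 0 0 1]

T = [9/26 8/5 99/65 0; 6/13 -6/5 132/65 0; 36/13 0 57/13 0; 0 0 0 1]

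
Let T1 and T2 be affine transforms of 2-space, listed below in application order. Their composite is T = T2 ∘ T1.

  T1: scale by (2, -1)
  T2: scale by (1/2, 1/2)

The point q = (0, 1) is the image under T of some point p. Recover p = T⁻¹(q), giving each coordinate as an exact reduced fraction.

T1 = [2 0 0; 0 -1 0; 0 0 1]
T2·T1 = [1 0 0; 0 -1/2 0; 0 0 1]
det M = -1/2; M⁻¹ = [1 0 0; 0 -2 0; 0 0 1]
M⁻¹ · (0, 1)ᵀ = (0, -2)ᵀ

p = (0, -2)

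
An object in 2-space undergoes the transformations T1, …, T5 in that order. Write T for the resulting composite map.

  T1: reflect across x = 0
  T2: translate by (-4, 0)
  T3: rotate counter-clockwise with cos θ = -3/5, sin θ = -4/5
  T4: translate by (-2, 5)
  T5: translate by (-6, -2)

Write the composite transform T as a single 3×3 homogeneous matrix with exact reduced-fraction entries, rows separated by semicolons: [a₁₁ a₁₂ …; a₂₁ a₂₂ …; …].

T1 = [-1 0 0; 0 1 0; 0 0 1]
T2·T1 = [-1 0 -4; 0 1 0; 0 0 1]
T3·…·T1 = [3/5 4/5 12/5; 4/5 -3/5 16/5; 0 0 1]
T4·…·T1 = [3/5 4/5 2/5; 4/5 -3/5 41/5; 0 0 1]
T5·…·T1 = [3/5 4/5 -28/5; 4/5 -3/5 31/5; 0 0 1]

T = [3/5 4/5 -28/5; 4/5 -3/5 31/5; 0 0 1]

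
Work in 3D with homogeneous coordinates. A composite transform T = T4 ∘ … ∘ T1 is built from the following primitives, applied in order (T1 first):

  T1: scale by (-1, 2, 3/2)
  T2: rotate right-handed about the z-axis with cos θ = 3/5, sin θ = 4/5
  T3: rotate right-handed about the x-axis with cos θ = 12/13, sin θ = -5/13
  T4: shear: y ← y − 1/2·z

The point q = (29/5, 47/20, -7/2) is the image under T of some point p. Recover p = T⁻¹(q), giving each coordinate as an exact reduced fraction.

p = (-5, -7/4, -2)

T1 = [-1 0 0 0; 0 2 0 0; 0 0 3/2 0; 0 0 0 1]
T2·T1 = [-3/5 -8/5 0 0; -4/5 6/5 0 0; 0 0 3/2 0; 0 0 0 1]
T3·…·T1 = [-3/5 -8/5 0 0; -48/65 72/65 15/26 0; 4/13 -6/13 18/13 0; 0 0 0 1]
T4·…·T1 = [-3/5 -8/5 0 0; -58/65 87/65 -3/26 0; 4/13 -6/13 18/13 0; 0 0 0 1]
det M = -3; M⁻¹ = [-3/5 -48/65 -4/65 0; -2/5 18/65 3/130 0; 0 10/39 29/39 0; 0 0 0 1]
M⁻¹ · (29/5, 47/20, -7/2)ᵀ = (-5, -7/4, -2)ᵀ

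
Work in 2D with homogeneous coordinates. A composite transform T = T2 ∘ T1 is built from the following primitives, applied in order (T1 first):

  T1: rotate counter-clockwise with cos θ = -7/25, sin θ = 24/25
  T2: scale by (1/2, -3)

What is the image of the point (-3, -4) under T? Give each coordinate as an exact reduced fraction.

T(p) = (117/50, 132/25)

T1 rotate counter-clockwise with cos θ = -7/25, sin θ = 24/25: (-3, -4) → (117/25, -44/25)
T2 scale by (1/2, -3): (117/25, -44/25) → (117/50, 132/25)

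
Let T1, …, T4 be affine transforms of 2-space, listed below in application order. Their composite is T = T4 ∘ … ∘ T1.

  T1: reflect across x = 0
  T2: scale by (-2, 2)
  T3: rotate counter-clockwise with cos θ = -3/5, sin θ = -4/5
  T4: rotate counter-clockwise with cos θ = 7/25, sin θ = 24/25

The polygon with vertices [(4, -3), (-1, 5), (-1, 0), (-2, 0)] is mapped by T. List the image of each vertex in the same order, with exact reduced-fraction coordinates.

image vertices: (0, -10), (34/5, 38/5), (-6/5, 8/5), (-12/5, 16/5)

T1 reflect across x = 0: (4, -3) → (-4, -3); (-1, 5) → (1, 5); (-1, 0) → (1, 0); (-2, 0) → (2, 0)
T2 scale by (-2, 2): (-4, -3) → (8, -6); (1, 5) → (-2, 10); (1, 0) → (-2, 0); (2, 0) → (-4, 0)
T3 rotate counter-clockwise with cos θ = -3/5, sin θ = -4/5: (8, -6) → (-48/5, -14/5); (-2, 10) → (46/5, -22/5); (-2, 0) → (6/5, 8/5); (-4, 0) → (12/5, 16/5)
T4 rotate counter-clockwise with cos θ = 7/25, sin θ = 24/25: (-48/5, -14/5) → (0, -10); (46/5, -22/5) → (34/5, 38/5); (6/5, 8/5) → (-6/5, 8/5); (12/5, 16/5) → (-12/5, 16/5)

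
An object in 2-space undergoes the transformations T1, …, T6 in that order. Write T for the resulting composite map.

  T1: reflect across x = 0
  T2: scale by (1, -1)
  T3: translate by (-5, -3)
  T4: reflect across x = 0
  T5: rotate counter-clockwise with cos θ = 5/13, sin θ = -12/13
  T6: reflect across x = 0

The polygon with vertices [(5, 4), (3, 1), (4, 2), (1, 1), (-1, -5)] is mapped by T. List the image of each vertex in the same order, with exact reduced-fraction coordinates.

T1 reflect across x = 0: (5, 4) → (-5, 4); (3, 1) → (-3, 1); (4, 2) → (-4, 2); (1, 1) → (-1, 1); (-1, -5) → (1, -5)
T2 scale by (1, -1): (-5, 4) → (-5, -4); (-3, 1) → (-3, -1); (-4, 2) → (-4, -2); (-1, 1) → (-1, -1); (1, -5) → (1, 5)
T3 translate by (-5, -3): (-5, -4) → (-10, -7); (-3, -1) → (-8, -4); (-4, -2) → (-9, -5); (-1, -1) → (-6, -4); (1, 5) → (-4, 2)
T4 reflect across x = 0: (-10, -7) → (10, -7); (-8, -4) → (8, -4); (-9, -5) → (9, -5); (-6, -4) → (6, -4); (-4, 2) → (4, 2)
T5 rotate counter-clockwise with cos θ = 5/13, sin θ = -12/13: (10, -7) → (-34/13, -155/13); (8, -4) → (-8/13, -116/13); (9, -5) → (-15/13, -133/13); (6, -4) → (-18/13, -92/13); (4, 2) → (44/13, -38/13)
T6 reflect across x = 0: (-34/13, -155/13) → (34/13, -155/13); (-8/13, -116/13) → (8/13, -116/13); (-15/13, -133/13) → (15/13, -133/13); (-18/13, -92/13) → (18/13, -92/13); (44/13, -38/13) → (-44/13, -38/13)

image vertices: (34/13, -155/13), (8/13, -116/13), (15/13, -133/13), (18/13, -92/13), (-44/13, -38/13)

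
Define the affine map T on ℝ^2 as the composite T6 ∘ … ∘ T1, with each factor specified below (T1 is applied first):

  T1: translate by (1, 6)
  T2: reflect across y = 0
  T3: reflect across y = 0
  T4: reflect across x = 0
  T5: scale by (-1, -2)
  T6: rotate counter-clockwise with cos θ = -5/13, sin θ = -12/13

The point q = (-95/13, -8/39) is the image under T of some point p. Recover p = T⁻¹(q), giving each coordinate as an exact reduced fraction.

p = (2, -8/3)

T1 = [1 0 1; 0 1 6; 0 0 1]
T2·T1 = [1 0 1; 0 -1 -6; 0 0 1]
T3·…·T1 = [1 0 1; 0 1 6; 0 0 1]
T4·…·T1 = [-1 0 -1; 0 1 6; 0 0 1]
T5·…·T1 = [1 0 1; 0 -2 -12; 0 0 1]
T6·…·T1 = [-5/13 -24/13 -149/13; -12/13 10/13 48/13; 0 0 1]
det M = -2; M⁻¹ = [-5/13 -12/13 -1; -6/13 5/26 -6; 0 0 1]
M⁻¹ · (-95/13, -8/39)ᵀ = (2, -8/3)ᵀ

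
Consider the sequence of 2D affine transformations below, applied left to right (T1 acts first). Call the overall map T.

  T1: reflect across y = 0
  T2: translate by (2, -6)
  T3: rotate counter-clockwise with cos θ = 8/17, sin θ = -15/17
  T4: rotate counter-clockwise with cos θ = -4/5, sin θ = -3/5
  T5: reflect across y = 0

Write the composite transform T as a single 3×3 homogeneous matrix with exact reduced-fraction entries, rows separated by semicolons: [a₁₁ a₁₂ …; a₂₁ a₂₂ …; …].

T1 = [1 0 0; 0 -1 0; 0 0 1]
T2·T1 = [1 0 2; 0 -1 -6; 0 0 1]
T3·…·T1 = [8/17 -15/17 -74/17; -15/17 -8/17 -78/17; 0 0 1]
T4·…·T1 = [-77/85 36/85 62/85; 36/85 77/85 534/85; 0 0 1]
T5·…·T1 = [-77/85 36/85 62/85; -36/85 -77/85 -534/85; 0 0 1]

T = [-77/85 36/85 62/85; -36/85 -77/85 -534/85; 0 0 1]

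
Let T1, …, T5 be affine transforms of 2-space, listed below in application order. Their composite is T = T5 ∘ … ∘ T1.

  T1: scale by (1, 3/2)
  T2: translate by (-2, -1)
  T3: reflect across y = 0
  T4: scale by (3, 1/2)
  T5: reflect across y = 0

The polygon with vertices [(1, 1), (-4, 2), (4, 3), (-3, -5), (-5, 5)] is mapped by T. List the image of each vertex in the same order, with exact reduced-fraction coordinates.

T1 scale by (1, 3/2): (1, 1) → (1, 3/2); (-4, 2) → (-4, 3); (4, 3) → (4, 9/2); (-3, -5) → (-3, -15/2); (-5, 5) → (-5, 15/2)
T2 translate by (-2, -1): (1, 3/2) → (-1, 1/2); (-4, 3) → (-6, 2); (4, 9/2) → (2, 7/2); (-3, -15/2) → (-5, -17/2); (-5, 15/2) → (-7, 13/2)
T3 reflect across y = 0: (-1, 1/2) → (-1, -1/2); (-6, 2) → (-6, -2); (2, 7/2) → (2, -7/2); (-5, -17/2) → (-5, 17/2); (-7, 13/2) → (-7, -13/2)
T4 scale by (3, 1/2): (-1, -1/2) → (-3, -1/4); (-6, -2) → (-18, -1); (2, -7/2) → (6, -7/4); (-5, 17/2) → (-15, 17/4); (-7, -13/2) → (-21, -13/4)
T5 reflect across y = 0: (-3, -1/4) → (-3, 1/4); (-18, -1) → (-18, 1); (6, -7/4) → (6, 7/4); (-15, 17/4) → (-15, -17/4); (-21, -13/4) → (-21, 13/4)

image vertices: (-3, 1/4), (-18, 1), (6, 7/4), (-15, -17/4), (-21, 13/4)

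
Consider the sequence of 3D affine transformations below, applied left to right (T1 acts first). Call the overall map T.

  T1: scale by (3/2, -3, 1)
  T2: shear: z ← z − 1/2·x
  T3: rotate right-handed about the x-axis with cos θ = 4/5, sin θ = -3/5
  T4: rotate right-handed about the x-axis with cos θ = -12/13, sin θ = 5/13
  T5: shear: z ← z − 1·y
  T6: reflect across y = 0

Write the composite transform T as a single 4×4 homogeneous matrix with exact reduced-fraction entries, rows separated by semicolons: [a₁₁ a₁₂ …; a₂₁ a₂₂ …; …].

T = [3/2 0 0 0; -42/65 -99/65 56/65 0; -69/260 -267/65 23/65 0; 0 0 0 1]

T1 = [3/2 0 0 0; 0 -3 0 0; 0 0 1 0; 0 0 0 1]
T2·T1 = [3/2 0 0 0; 0 -3 0 0; -3/4 0 1 0; 0 0 0 1]
T3·…·T1 = [3/2 0 0 0; -9/20 -12/5 3/5 0; -3/5 9/5 4/5 0; 0 0 0 1]
T4·…·T1 = [3/2 0 0 0; 42/65 99/65 -56/65 0; 99/260 -168/65 -33/65 0; 0 0 0 1]
T5·…·T1 = [3/2 0 0 0; 42/65 99/65 -56/65 0; -69/260 -267/65 23/65 0; 0 0 0 1]
T6·…·T1 = [3/2 0 0 0; -42/65 -99/65 56/65 0; -69/260 -267/65 23/65 0; 0 0 0 1]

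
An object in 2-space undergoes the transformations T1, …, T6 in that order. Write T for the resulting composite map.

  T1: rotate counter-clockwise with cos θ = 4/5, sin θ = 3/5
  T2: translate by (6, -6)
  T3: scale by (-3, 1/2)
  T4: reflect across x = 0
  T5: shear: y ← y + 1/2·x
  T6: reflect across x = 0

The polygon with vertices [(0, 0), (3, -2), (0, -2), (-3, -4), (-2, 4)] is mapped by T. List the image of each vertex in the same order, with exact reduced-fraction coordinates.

image vertices: (-18, 6), (-144/5, 23/2), (-108/5, 7), (-18, 7/2), (-6, 1)

T1 rotate counter-clockwise with cos θ = 4/5, sin θ = 3/5: (0, 0) → (0, 0); (3, -2) → (18/5, 1/5); (0, -2) → (6/5, -8/5); (-3, -4) → (0, -5); (-2, 4) → (-4, 2)
T2 translate by (6, -6): (0, 0) → (6, -6); (18/5, 1/5) → (48/5, -29/5); (6/5, -8/5) → (36/5, -38/5); (0, -5) → (6, -11); (-4, 2) → (2, -4)
T3 scale by (-3, 1/2): (6, -6) → (-18, -3); (48/5, -29/5) → (-144/5, -29/10); (36/5, -38/5) → (-108/5, -19/5); (6, -11) → (-18, -11/2); (2, -4) → (-6, -2)
T4 reflect across x = 0: (-18, -3) → (18, -3); (-144/5, -29/10) → (144/5, -29/10); (-108/5, -19/5) → (108/5, -19/5); (-18, -11/2) → (18, -11/2); (-6, -2) → (6, -2)
T5 shear: y ← y + 1/2·x: (18, -3) → (18, 6); (144/5, -29/10) → (144/5, 23/2); (108/5, -19/5) → (108/5, 7); (18, -11/2) → (18, 7/2); (6, -2) → (6, 1)
T6 reflect across x = 0: (18, 6) → (-18, 6); (144/5, 23/2) → (-144/5, 23/2); (108/5, 7) → (-108/5, 7); (18, 7/2) → (-18, 7/2); (6, 1) → (-6, 1)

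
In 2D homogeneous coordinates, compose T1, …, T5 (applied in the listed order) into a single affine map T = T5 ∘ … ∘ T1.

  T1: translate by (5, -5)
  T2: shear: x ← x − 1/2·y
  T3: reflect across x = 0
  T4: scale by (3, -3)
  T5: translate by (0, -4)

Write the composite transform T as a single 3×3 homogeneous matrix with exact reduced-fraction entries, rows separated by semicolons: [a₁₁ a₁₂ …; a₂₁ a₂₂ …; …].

T = [-3 3/2 -45/2; 0 -3 11; 0 0 1]

T1 = [1 0 5; 0 1 -5; 0 0 1]
T2·T1 = [1 -1/2 15/2; 0 1 -5; 0 0 1]
T3·…·T1 = [-1 1/2 -15/2; 0 1 -5; 0 0 1]
T4·…·T1 = [-3 3/2 -45/2; 0 -3 15; 0 0 1]
T5·…·T1 = [-3 3/2 -45/2; 0 -3 11; 0 0 1]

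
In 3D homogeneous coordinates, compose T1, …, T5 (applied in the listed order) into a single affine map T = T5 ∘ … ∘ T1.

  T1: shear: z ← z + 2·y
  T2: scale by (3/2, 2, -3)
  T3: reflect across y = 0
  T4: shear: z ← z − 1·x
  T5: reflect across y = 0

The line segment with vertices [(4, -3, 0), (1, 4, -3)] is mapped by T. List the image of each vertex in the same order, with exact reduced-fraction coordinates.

T1 shear: z ← z + 2·y: (4, -3, 0) → (4, -3, -6); (1, 4, -3) → (1, 4, 5)
T2 scale by (3/2, 2, -3): (4, -3, -6) → (6, -6, 18); (1, 4, 5) → (3/2, 8, -15)
T3 reflect across y = 0: (6, -6, 18) → (6, 6, 18); (3/2, 8, -15) → (3/2, -8, -15)
T4 shear: z ← z − 1·x: (6, 6, 18) → (6, 6, 12); (3/2, -8, -15) → (3/2, -8, -33/2)
T5 reflect across y = 0: (6, 6, 12) → (6, -6, 12); (3/2, -8, -33/2) → (3/2, 8, -33/2)

image vertices: (6, -6, 12), (3/2, 8, -33/2)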